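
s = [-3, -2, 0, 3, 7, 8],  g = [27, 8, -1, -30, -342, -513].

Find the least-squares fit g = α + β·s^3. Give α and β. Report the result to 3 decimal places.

α = -0.836, β = -0.999

Setting ∂/∂α … = 0 gives: 6·α + 847·β = -851;  847·α + 381315·β = -381565.
Determinant 6·381315 − 847² = 1570481.
α = ((-851)·381315 − 847·(-381565))/1570481 = -119410/142771; β = (6·(-381565) − 847·(-851))/1570481 = -1568593/1570481.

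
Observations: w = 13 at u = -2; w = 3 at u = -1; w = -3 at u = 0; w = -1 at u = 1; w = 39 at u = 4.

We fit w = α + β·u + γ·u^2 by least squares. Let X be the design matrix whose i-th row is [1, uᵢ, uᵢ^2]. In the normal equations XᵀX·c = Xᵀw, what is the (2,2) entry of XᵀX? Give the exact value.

Row 2 ↔ basis u, column 2 ↔ basis u, so (XᵀX)_{2,2} = Σᵢ (u)·(u) = (-2)·(-2) + (-1)·(-1) + (0)·(0) + (1)·(1) + (4)·(4) = 22.

22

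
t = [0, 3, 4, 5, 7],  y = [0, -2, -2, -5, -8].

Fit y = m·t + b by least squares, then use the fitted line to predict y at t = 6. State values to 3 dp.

Forming AᵀA = [[99, 19]; [19, 5]] and Aᵀy = [-95, -17]ᵀ gives AᵀA·[m, b]ᵀ = Aᵀy.
Eliminating b: 5·(row 1) − 19·(row 2) gives 134·m = 5·(-95) − 19·(-17) = -152, so m = -76/67.
Then b = ((-17) − 19·(-76/67))/5 = 61/67.
At t = 6: ŷ = (-76/67)·(6) + (61/67)·(1) = -395/67.

ŷ = -5.896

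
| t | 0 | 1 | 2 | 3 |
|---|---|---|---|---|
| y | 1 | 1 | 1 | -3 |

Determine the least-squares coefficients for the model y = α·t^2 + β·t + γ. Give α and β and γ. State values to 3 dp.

α = -1.000, β = 1.800, γ = 0.800

Sums needed: Σt^2·t^2 = 98, Σt^2·t = 36, Σt^2 = 14, Σt·t = 14, Σt = 6, Σ1 = 4.
And Σt^2·y = -22, Σt·y = -6, Σy = 0.
Inverting the 3×3 Gram matrix, [α, β, γ]ᵀ = [-1, 9/5, 4/5]ᵀ.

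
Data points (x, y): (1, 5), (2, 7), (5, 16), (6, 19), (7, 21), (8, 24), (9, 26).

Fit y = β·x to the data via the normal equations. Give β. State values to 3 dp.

Entries of MᵀM: Σx·x = 260.
For Mᵀy: Σx·y = 786.
So MᵀM·[β]ᵀ = Mᵀy: [[260]]·[β]ᵀ = [786]ᵀ.
β = 786/260 = 3.02308.

β = 3.023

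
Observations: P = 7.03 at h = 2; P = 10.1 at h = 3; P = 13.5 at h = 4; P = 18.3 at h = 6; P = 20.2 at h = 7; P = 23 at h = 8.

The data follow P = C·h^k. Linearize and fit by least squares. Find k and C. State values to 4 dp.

k = 0.8447, C = 3.9985

With ln Pᵢ as the transformed response and ln hᵢ as the regressor:
Σln h = 8.9952, Σ(ln h)² = 14.9303, Σln P = 15.9135, Σln h·ln P = 25.0778.
Equations: 14.9303·k + 8.9952·ln C = 25.0778;  8.9952·k + 6·ln C = 15.9135.
Slope k = (n·Σln h·ln P − Σln h·Σln P)/(n·Σ(ln h)² − (Σln h)²) = (6·25.0778 − 8.9952·15.9135)/8.6686 = 0.84468; ln C = (Σln P − k·Σln h)/n = 1.38591, so C = exp(1.38591) = 3.99845.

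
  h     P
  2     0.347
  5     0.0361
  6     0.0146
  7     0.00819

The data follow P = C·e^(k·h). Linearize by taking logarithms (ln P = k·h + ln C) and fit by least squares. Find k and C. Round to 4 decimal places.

With ln Pᵢ as the transformed response and hᵢ as the regressor:
Σh = 20.0000, Σ(h)² = 114.0000, Σln P = -13.4115, Σh·ln P = -77.7185.
Equations: 114.0000·k + 20.0000·ln C = -77.7185;  20.0000·k + 4·ln C = -13.4115.
Slope k = (n·Σh·ln P − Σh·Σln P)/(n·Σ(h)² − (Σh)²) = (4·-77.7185 − 20.0000·-13.4115)/56.0000 = -0.76151; ln C = (Σln P − k·Σh)/n = 0.45468, so C = exp(0.45468) = 1.57567.

k = -0.7615, C = 1.5757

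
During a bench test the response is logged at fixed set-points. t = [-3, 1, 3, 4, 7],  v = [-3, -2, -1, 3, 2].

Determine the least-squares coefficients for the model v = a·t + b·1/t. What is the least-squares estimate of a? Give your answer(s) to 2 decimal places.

a = 0.48

Forming XᵀX = [[84, 5]; [5, 9209/7056]] and Xᵀv = [30, -25/84]ᵀ gives XᵀX·[a, b]ᵀ = Xᵀv.
Δ = 84·(9209/7056) − 5² = 7109/84.
a = (30·(9209/7056) − 5·(-25/84))/(7109/84) = 47795/99526; b = (84·(-25/84) − 5·30)/(7109/84) = -14700/7109.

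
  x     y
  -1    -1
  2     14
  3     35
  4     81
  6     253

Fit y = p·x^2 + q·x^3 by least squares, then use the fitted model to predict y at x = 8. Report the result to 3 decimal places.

ŷ = 577.456

Normal-equation sums: Σx^2·x^2 = 1650, Σx^2·x^3 = 9074, Σx^3·x^3 = 51546.
For Mᵀy: Σx^2·y = 10774, Σx^3·y = 60890.
det = 1650·51546 − 9074² = 2713424.
p = (10774·51546 − 9074·60890)/2713424 = 355093/339178; q = (1650·60890 − 9074·10774)/2713424 = 338153/339178.
At x = 8: ŷ = (355093/339178)·(64) + (338153/339178)·(512) = 97930144/169589.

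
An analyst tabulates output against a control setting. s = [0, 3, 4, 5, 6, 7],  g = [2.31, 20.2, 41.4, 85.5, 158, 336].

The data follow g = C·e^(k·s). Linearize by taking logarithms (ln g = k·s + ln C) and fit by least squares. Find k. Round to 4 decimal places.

Linearized form: ln g = k·s + ln C. From the 6 transformed points,
XᵀX = [[135.0000, 25.0000]; [25.0000, 6]], rhs = [117.2481, 22.8944]ᵀ  (here Σs = 25.0000, Σ(s)² = 135.0000, Σln g = 22.8944, Σs·ln g = 117.2481).
Slope k = (n·Σs·ln g − Σs·Σln g)/(n·Σ(s)² − (Σs)²) = (6·117.2481 − 25.0000·22.8944)/185.0000 = 0.70880; ln C = (Σln g − k·Σs)/n = 0.86241.

k = 0.7088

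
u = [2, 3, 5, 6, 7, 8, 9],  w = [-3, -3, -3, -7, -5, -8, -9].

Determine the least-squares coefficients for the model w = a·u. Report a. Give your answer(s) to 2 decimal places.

Setting ∂/∂a … = 0 gives: 268·a = -252.
a = (-252)/268 = -0.940299.

a = -0.94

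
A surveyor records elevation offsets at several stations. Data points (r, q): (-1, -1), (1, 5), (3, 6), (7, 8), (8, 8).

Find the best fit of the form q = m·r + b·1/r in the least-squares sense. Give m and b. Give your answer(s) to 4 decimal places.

m = 1.0714, b = 2.2289

With design matrix X, XᵀX = [[124, 5]; [5, 60601/28224]] and Xᵀq = [144, 71/7]ᵀ.
Eliminating b: (60601/28224)·(row 1) − 5·(row 2) gives (1702231/7056)·m = (60601/28224)·144 − 5·(71/7) = 50661/196, so m = 1823796/1702231.
Then b = ((71/7) − 5·(1823796/1702231))/(60601/28224) = 3794112/1702231.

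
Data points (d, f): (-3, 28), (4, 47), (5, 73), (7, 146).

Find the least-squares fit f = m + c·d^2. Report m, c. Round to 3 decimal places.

MᵀM·[m, c]ᵀ = Mᵀf reads: 4·m + 99·c = 294;  99·m + 3363·c = 9983.
det = 4·3363 − 99² = 3651.
m = (294·3363 − 99·9983)/3651 = 135/1217; c = (4·9983 − 99·294)/3651 = 10826/3651.

m = 0.111, c = 2.965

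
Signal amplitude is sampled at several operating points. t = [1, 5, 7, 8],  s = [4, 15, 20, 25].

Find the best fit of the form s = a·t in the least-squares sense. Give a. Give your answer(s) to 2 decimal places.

Entries of MᵀM: Σt·t = 139.
Moment sums: Σt·s = 419.
Normal equations: [[139]]·[a]ᵀ = [419]ᵀ.
Hence a = 419 / 139 ≈ 3.01439.

a = 3.01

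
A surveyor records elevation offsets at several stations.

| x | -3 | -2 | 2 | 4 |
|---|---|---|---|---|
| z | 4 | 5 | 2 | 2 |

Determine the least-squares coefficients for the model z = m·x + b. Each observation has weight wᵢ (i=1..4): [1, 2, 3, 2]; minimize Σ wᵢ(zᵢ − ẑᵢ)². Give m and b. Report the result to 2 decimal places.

Entries of AᵀWA: Σwᵢ·x·x = 61, Σwᵢ·x = 7, Σwᵢ·1 = 8.
Right-hand side: Σwᵢ·x·z = -4, Σwᵢ·z = 24.
Eliminating b: 8·(row 1) − 7·(row 2) gives 439·m = 8·(-4) − 7·24 = -200, so m = -200/439.
Then b = (24 − 7·(-200/439))/8 = 1492/439.

m = -0.46, b = 3.40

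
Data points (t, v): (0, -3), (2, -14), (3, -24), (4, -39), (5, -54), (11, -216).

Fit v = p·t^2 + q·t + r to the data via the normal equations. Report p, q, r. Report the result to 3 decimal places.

Compute the Gram sums: Σt^2·t^2 = 15619, Σt^2·t = 1555, Σt^2 = 175, Σt·t = 175, Σt = 25, Σ1 = 6.
And Σt^2·v = -28382, Σt·v = -2902, Σv = -350.
So XᵀX·[p, q, r]ᵀ = Xᵀv: [[15619, 1555, 175]; [1555, 175, 25]; [175, 25, 6]]·[p, q, r]ᵀ = [-28382, -2902, -350]ᵀ.
Solving the 3×3 system (Gaussian elimination) gives p = -14261/9420, q = -128621/47100, r = -879/314.

p = -1.514, q = -2.731, r = -2.799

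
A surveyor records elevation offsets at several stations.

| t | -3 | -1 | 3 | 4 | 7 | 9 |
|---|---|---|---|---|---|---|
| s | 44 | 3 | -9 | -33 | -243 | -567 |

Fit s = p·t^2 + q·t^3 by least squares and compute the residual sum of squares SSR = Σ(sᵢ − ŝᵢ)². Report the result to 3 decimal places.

SSR = 5.327

Setting ∂/∂p … = 0 gives: 9381·p + 76879·q = -58044;  76879·p + 654645·q = -500238.
(Σt^2·t^2 = 9381, Σt^2·t^3 = 76879, Σt^3·t^3 = 654645, Σt^2·s = -58044, Σt^3·s = -500238.)
Determinant 9381·654645 − 76879² = 230844104.
p = ((-58044)·654645 − 76879·(-500238))/230844104 = 229791411/115422052; q = (9381·(-500238) − 76879·(-58044))/230844104 = -115184001/115422052.
Residuals: -49760219/57711026, 322686/28855513, 761715/28855513, -28453557/28855513, 50193642/28855513, -44135523/57711026; SSR = 307441901/57711026.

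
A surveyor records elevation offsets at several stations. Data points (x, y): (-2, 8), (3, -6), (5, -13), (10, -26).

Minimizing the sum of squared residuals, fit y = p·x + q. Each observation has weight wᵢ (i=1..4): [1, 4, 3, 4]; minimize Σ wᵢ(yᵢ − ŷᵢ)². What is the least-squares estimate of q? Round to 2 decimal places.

q = 2.10

The normal system MᵀWM·[p, q]ᵀ = MᵀWy is [[515, 65]; [65, 12]]·[p, q]ᵀ = [-1323, -159]ᵀ.
Eliminating q: 12·(row 1) − 65·(row 2) gives 1955·p = 12·(-1323) − 65·(-159) = -5541, so p = -5541/1955.
Then q = ((-159) − 65·(-5541/1955))/12 = 822/391.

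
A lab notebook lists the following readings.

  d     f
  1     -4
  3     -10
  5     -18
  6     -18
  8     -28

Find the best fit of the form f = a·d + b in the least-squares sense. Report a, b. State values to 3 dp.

a = -3.329, b = -0.288

From the data, Σd·d = 135, Σd = 23, Σ1 = 5.
For Aᵀf: Σd·f = -456, Σf = -78.
So AᵀA·[a, b]ᵀ = Aᵀf: [[135, 23]; [23, 5]]·[a, b]ᵀ = [-456, -78]ᵀ.
det = 135·5 − 23² = 146.
a = ((-456)·5 − 23·(-78))/146 = -243/73; b = (135·(-78) − 23·(-456))/146 = -21/73.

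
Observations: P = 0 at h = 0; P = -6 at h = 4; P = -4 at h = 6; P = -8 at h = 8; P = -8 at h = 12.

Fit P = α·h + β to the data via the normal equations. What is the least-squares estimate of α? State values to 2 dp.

The normal equations are: 260·α + 30·β = -208;  30·α + 5·β = -26.
(Σh·h = 260, Σh = 30, Σ1 = 5, Σh·P = -208, ΣP = -26.)
Δ = 260·5 − 30² = 400.
α = ((-208)·5 − 30·(-26))/400 = -13/20; β = (260·(-26) − 30·(-208))/400 = -13/10.

α = -0.65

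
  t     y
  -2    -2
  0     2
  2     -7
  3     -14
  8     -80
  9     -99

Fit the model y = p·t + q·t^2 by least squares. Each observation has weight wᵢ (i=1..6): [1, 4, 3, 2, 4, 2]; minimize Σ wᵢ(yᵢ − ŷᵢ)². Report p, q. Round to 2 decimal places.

p = -1.39, q = -1.07

Setting ∂/∂p … = 0 gives: 452·p + 3576·q = -4464;  3576·p + 29732·q = -36862.
(Σwᵢ·t·t = 452, Σwᵢ·t·t^2 = 3576, Σwᵢ·t^2·t^2 = 29732, Σwᵢ·t·y = -4464, Σwᵢ·t^2·y = -36862.)
Δ = 452·29732 − 3576² = 651088.
p = ((-4464)·29732 − 3576·(-36862))/651088 = -56571/40693; q = (452·(-36862) − 3576·(-4464))/651088 = -87295/81386.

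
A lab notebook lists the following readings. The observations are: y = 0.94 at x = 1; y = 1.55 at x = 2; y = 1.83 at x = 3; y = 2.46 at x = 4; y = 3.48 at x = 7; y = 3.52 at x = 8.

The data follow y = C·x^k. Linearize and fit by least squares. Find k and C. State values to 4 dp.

Linearized form: ln y = k·ln x + ln C. From the 6 transformed points,
XᵀX = [[11.7199, 7.2034]; [7.2034, 6]], rhs = [7.2591, 4.3864]ᵀ  (here Σln x = 7.2034, Σ(ln x)² = 11.7199, Σln y = 4.3864, Σln x·ln y = 7.2591).
Δ = 11.7199·6 − (7.2034)² = 18.4301; k = (7.2591·6 − 7.2034·4.3864)/18.4301 = 0.64882, ln C = (11.7199·4.3864 − 7.2034·7.2591)/18.4301 = -0.04790, so C = exp(-0.04790) = 0.95323.

k = 0.6488, C = 0.9532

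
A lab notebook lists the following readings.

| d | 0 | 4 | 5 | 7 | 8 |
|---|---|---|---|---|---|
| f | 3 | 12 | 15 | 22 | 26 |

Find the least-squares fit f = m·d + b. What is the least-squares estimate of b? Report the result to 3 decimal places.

Sums needed: Σd·d = 154, Σd = 24, Σ1 = 5.
For Xᵀf: Σd·f = 485, Σf = 78.
Normal equations: [[154, 24]; [24, 5]]·[m, b]ᵀ = [485, 78]ᵀ.
Δ = 154·5 − 24² = 194.
m = (485·5 − 24·78)/194 = 553/194; b = (154·78 − 24·485)/194 = 186/97.

b = 1.918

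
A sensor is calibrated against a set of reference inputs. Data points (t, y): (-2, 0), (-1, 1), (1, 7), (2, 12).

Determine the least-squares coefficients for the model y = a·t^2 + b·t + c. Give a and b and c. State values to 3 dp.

The normal system AᵀA·[a, b, c]ᵀ = Aᵀy is [[34, 0, 10]; [0, 10, 0]; [10, 0, 4]]·[a, b, c]ᵀ = [56, 30, 20]ᵀ.
Inverting the 3×3 Gram matrix, [a, b, c]ᵀ = [2/3, 3, 10/3]ᵀ.

a = 0.667, b = 3.000, c = 3.333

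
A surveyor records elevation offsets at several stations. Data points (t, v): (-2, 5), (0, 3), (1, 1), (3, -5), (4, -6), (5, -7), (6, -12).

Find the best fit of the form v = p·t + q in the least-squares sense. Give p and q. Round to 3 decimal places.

p = -2.092, q = 2.080

XᵀX·[p, q]ᵀ = Xᵀv reads: 91·p + 17·q = -155;  17·p + 7·q = -21.
Δ = 91·7 − 17² = 348.
p = ((-155)·7 − 17·(-21))/348 = -182/87; q = (91·(-21) − 17·(-155))/348 = 181/87.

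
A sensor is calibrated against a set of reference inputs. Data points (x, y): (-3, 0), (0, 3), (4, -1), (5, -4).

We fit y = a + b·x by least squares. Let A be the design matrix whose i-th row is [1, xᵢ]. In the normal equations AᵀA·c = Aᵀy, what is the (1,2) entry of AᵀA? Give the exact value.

Row 1 ↔ basis 1, column 2 ↔ basis x, so (AᵀA)_{1,2} = Σᵢ x = (1)·(-3) + (1)·(0) + (1)·(4) + (1)·(5) = 6.

6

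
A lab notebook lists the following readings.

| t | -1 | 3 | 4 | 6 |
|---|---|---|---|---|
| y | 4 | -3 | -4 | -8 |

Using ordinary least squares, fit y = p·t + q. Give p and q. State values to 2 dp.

With design matrix A, AᵀA = [[62, 12]; [12, 4]] and Aᵀy = [-77, -11]ᵀ.
Δ = 62·4 − 12² = 104.
p = ((-77)·4 − 12·(-11))/104 = -22/13; q = (62·(-11) − 12·(-77))/104 = 121/52.

p = -1.69, q = 2.33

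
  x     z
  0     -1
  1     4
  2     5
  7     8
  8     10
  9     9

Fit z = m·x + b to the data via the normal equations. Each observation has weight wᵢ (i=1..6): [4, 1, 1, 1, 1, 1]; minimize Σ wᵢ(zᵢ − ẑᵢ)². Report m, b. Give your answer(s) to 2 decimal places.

Sums needed: Σwᵢ·x·x = 199, Σwᵢ·x = 27, Σwᵢ·1 = 9.
Moment sums: Σwᵢ·x·z = 231, Σwᵢ·z = 32.
Normal equations: [[199, 27]; [27, 9]]·[m, b]ᵀ = [231, 32]ᵀ.
Eliminating b: 9·(row 1) − 27·(row 2) gives 1062·m = 9·231 − 27·32 = 1215, so m = 135/118.
Then b = (32 − 27·(135/118))/9 = 131/1062.

m = 1.14, b = 0.12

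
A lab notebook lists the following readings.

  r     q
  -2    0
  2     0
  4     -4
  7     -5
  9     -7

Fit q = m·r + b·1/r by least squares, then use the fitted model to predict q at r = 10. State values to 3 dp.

AᵀA·[m, b]ᵀ = Aᵀq reads: 154·m + 5·b = -114;  5·m + (37801/63504)·b = -157/63.
Determinant 154·(37801/63504) − 5² = 302411/4536.
m = ((-114)·(37801/63504) − 5·(-157/63))/(302411/4536) = -1759017/2116877; b = (154·(-157/63) − 5·(-114))/(302411/4536) = 844704/302411.
At r = 10: q̂ = (-1759017/2116877)·(10) + (844704/302411)·(1/10) = -84994386/10584385.

q̂ = -8.030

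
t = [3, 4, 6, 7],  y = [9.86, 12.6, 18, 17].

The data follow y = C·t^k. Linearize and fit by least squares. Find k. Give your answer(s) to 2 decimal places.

k = 0.70

Linearized form: ln y = k·ln t + ln C. From the 4 transformed points,
Σln t = 6.2226, Σ(ln t)² = 10.1257, Σln y = 10.5458, Σln t·ln y = 16.7186.
Normal system: [[10.1257, 6.2226]; [6.2226, 4]]·[k, ln C]ᵀ = [16.7186, 10.5458]ᵀ.
Slope k = (n·Σln t·ln y − Σln t·Σln y)/(n·Σ(ln t)² − (Σln t)²) = (4·16.7186 − 6.2226·10.5458)/1.7825 = 0.70280; ln C = (Σln y − k·Σln t)/n = 1.54314.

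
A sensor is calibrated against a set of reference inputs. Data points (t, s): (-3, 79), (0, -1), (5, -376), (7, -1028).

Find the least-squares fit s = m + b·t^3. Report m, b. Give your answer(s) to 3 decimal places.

m = -1.528, b = -2.993

Compute the Gram sums: Σ1 = 4, Σt^3 = 441, Σt^3·t^3 = 134003.
And Σs = -1326, Σt^3·s = -401737.
Δ = 4·134003 − 441² = 341531.
m = ((-1326)·134003 − 441·(-401737))/341531 = -521961/341531; b = (4·(-401737) − 441·(-1326))/341531 = -1022182/341531.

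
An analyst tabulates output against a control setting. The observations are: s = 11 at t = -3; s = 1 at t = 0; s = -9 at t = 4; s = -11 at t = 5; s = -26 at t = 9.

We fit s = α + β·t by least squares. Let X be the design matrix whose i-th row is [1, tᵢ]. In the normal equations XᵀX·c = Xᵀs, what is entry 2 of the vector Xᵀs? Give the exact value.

-358

Entry 2 ↔ basis t, so (Xᵀs)_{2} = Σᵢ (t)·sᵢ = (-3)·(11) + (0)·(1) + (4)·(-9) + (5)·(-11) + (9)·(-26) = -358.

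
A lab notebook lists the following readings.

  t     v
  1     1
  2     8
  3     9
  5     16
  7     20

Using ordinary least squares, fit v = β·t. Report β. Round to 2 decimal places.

β = 3.00

Forming MᵀM = [[88]] and Mᵀv = [264]ᵀ gives MᵀM·[β]ᵀ = Mᵀv.
Hence β = 264 / 88 ≈ 3.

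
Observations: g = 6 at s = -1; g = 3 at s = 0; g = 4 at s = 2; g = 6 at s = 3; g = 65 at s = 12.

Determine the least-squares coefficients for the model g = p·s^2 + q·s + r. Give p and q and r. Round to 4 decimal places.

Compute the Gram sums: Σs^2·s^2 = 20834, Σs^2·s = 1762, Σs^2 = 158, Σs·s = 158, Σs = 16, Σ1 = 5.
And Σs^2·g = 9436, Σs·g = 800, Σg = 84.
So XᵀX·[p, q, r]ᵀ = Xᵀg: [[20834, 1762, 158]; [1762, 158, 16]; [158, 16, 5]]·[p, q, r]ᵀ = [9436, 800, 84]ᵀ.
Row-reducing yields p = 11849/23604, q = -21991/23604, r = 15415/3934.

p = 0.5020, q = -0.9317, r = 3.9184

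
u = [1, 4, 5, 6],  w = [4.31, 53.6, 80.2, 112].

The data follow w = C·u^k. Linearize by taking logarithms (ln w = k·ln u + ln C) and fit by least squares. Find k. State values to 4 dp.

Taking logs, ln w = k·ln u + ln C, so regress ln w on ln u.
AᵀA = [[7.7225, 4.7875]; [4.7875, 4]], rhs = [21.0306, 14.5455]ᵀ  (here Σln u = 4.7875, Σ(ln u)² = 7.7225, Σln w = 14.5455, Σln u·ln w = 21.0306).
Solving (det = 7.9699): k = 1.81758, ln C = 1.46096.

k = 1.8176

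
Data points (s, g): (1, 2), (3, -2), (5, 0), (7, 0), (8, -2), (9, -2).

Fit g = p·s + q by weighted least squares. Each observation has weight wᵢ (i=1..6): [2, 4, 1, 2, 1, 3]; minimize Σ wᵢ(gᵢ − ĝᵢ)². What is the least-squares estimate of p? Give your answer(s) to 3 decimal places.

Forming MᵀWM = [[468, 68]; [68, 13]] and MᵀWg = [-90, -12]ᵀ gives MᵀWM·[p, q]ᵀ = MᵀWg.
Eliminating q: 13·(row 1) − 68·(row 2) gives 1460·p = 13·(-90) − 68·(-12) = -354, so p = -177/730.
Then q = ((-12) − 68·(-177/730))/13 = 126/365.

p = -0.242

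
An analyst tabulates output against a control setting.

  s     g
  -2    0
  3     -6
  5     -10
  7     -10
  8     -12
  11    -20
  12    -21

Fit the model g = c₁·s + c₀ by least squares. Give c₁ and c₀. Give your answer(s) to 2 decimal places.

The normal equations are: 416·c₁ + 44·c₀ = -706;  44·c₁ + 7·c₀ = -79.
(Σs·s = 416, Σs = 44, Σ1 = 7, Σs·g = -706, Σg = -79.)
det = 416·7 − 44² = 976.
c₁ = ((-706)·7 − 44·(-79))/976 = -733/488; c₀ = (416·(-79) − 44·(-706))/976 = -225/122.

c₁ = -1.50, c₀ = -1.84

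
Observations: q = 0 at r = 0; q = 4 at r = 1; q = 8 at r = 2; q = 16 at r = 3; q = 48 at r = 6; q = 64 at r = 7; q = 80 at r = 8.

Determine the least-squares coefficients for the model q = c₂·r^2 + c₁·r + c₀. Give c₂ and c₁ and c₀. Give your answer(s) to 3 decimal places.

c₂ = 0.970, c₁ = 2.232, c₀ = 0.226

The normal system AᵀA·[c₂, c₁, c₀]ᵀ = Aᵀq is [[7891, 1107, 163]; [1107, 163, 27]; [163, 27, 7]]·[c₂, c₁, c₀]ᵀ = [10164, 1444, 220]ᵀ.
Inverting the 3×3 Gram matrix, [c₂, c₁, c₀]ᵀ = [163/168, 125/56, 19/84]ᵀ.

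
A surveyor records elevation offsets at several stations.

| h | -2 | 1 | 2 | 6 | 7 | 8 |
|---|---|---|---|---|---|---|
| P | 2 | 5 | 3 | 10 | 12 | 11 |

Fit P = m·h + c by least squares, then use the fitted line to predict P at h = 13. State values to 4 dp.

P̂ = 16.9828

Compute the Gram sums: Σh·h = 158, Σh = 22, Σ1 = 6.
Moment sums: Σh·P = 239, ΣP = 43.
Normal equations: [[158, 22]; [22, 6]]·[m, c]ᵀ = [239, 43]ᵀ.
Determinant 158·6 − 22² = 464.
m = (239·6 − 22·43)/464 = 61/58; c = (158·43 − 22·239)/464 = 96/29.
At h = 13: P̂ = (61/58)·(13) + (96/29)·(1) = 985/58.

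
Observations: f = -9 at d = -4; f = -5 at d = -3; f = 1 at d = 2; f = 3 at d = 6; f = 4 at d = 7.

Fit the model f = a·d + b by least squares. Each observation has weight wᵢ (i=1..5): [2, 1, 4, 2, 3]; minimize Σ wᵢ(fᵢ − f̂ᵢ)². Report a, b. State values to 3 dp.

a = 1.082, b = -2.789

Sums needed: Σwᵢ·d·d = 276, Σwᵢ·d = 30, Σwᵢ·1 = 12.
For AᵀWf: Σwᵢ·d·f = 215, Σwᵢ·f = -1.
So AᵀWA·[a, b]ᵀ = AᵀWf: [[276, 30]; [30, 12]]·[a, b]ᵀ = [215, -1]ᵀ.
Δ = 276·12 − 30² = 2412.
a = (215·12 − 30·(-1))/2412 = 145/134; b = (276·(-1) − 30·215)/2412 = -1121/402.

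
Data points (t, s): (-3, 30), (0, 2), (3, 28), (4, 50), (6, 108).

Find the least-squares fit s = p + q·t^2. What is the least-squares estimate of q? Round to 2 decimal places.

Normal-equation sums: Σ1 = 5, Σt^2 = 70, Σt^2·t^2 = 1714.
For Xᵀs: Σs = 218, Σt^2·s = 5210.
XᵀX·[p, q]ᵀ = Xᵀs becomes [[5, 70]; [70, 1714]]·[p, q]ᵀ = [218, 5210]ᵀ.
Determinant 5·1714 − 70² = 3670.
p = (218·1714 − 70·5210)/3670 = 4476/1835; q = (5·5210 − 70·218)/3670 = 1079/367.

q = 2.94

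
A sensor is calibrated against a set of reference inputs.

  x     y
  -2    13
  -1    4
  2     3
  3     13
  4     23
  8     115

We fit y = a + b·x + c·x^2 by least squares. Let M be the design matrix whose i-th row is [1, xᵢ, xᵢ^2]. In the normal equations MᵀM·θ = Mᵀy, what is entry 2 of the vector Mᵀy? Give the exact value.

1027

Entry 2 ↔ basis x, so (Mᵀy)_{2} = Σᵢ (x)·yᵢ = (-2)·(13) + (-1)·(4) + (2)·(3) + (3)·(13) + (4)·(23) + (8)·(115) = 1027.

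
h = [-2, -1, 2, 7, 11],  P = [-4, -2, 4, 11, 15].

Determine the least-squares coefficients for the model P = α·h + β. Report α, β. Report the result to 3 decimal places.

α = 1.472, β = -0.205

The normal equations are: 179·α + 17·β = 260;  17·α + 5·β = 24.
Eliminating β: 5·(row 1) − 17·(row 2) gives 606·α = 5·260 − 17·24 = 892, so α = 446/303.
Then β = (24 − 17·(446/303))/5 = -62/303.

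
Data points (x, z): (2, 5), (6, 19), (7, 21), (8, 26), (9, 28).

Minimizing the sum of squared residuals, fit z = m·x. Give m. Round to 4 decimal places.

Compute the Gram sums: Σx·x = 234.
For Aᵀz: Σx·z = 731.
Normal equations: [[234]]·[m]ᵀ = [731]ᵀ.
m = 731/234 = 3.12393.

m = 3.1239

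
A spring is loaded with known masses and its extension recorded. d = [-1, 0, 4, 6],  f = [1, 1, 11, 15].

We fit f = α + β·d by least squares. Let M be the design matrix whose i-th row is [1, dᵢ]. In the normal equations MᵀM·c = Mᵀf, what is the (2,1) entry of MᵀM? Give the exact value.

Row 2 ↔ basis d, column 1 ↔ basis 1, so (MᵀM)_{2,1} = Σᵢ d = (-1)·(1) + (0)·(1) + (4)·(1) + (6)·(1) = 9.

9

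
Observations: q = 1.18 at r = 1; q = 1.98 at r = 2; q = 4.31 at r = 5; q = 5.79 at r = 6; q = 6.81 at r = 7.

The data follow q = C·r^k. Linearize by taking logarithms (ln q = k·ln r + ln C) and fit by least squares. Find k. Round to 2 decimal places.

With ln qᵢ as the transformed response and ln rᵢ as the regressor:
Σln r = 6.0403, Σ(ln r)² = 10.0677, Σln q = 5.9841, Σln r·ln q = 9.7044.
Equations: 10.0677·k + 6.0403·ln C = 9.7044;  6.0403·k + 5·ln C = 5.9841.
Δ = 10.0677·5 − (6.0403)² = 13.8539; k = (9.7044·5 − 6.0403·5.9841)/13.8539 = 0.89336, ln C = (10.0677·5.9841 − 6.0403·9.7044)/13.8539 = 0.11759.

k = 0.89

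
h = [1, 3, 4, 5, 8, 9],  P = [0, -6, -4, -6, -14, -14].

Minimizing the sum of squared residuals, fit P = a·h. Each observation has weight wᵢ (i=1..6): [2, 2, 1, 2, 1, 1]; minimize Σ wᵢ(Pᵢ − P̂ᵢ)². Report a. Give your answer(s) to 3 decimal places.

a = -1.515

Sums needed: Σwᵢ·h·h = 231.
And Σwᵢ·h·P = -350.
Normal equations: [[231]]·[a]ᵀ = [-350]ᵀ.
a = (-350)/231 = -1.51515.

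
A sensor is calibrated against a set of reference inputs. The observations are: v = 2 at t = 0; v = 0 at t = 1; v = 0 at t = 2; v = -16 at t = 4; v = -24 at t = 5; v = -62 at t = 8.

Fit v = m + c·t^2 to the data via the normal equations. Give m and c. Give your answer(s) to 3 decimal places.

Setting ∂/∂m … = 0 gives: 6·m + 110·c = -100;  110·m + 4994·c = -4824.
Eliminating c: 4994·(row 1) − 110·(row 2) gives 17864·m = 4994·(-100) − 110·(-4824) = 31240, so m = 355/203.
Then c = ((-4824) − 110·(355/203))/4994 = -2243/2233.

m = 1.749, c = -1.004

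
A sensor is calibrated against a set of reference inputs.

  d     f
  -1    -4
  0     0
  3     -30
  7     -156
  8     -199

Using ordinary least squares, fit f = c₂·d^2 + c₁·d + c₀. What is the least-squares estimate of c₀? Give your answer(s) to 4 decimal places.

c₀ = -0.9125

Setting ∂/∂c₂ … = 0 gives: 6579·c₂ + 881·c₁ + 123·c₀ = -20654;  881·c₂ + 123·c₁ + 17·c₀ = -2770;  123·c₂ + 17·c₁ + 5·c₀ = -389.
(Σd^2·d^2 = 6579, Σd^2·d = 881, Σd^2 = 123, Σd·d = 123, Σd = 17, Σ1 = 5, Σd^2·f = -20654, Σd·f = -2770, Σf = -389.)
Inverting the 3×3 Gram matrix, [c₂, c₁, c₀]ᵀ = [-33037/10928, -8093/10928, -2493/2732]ᵀ.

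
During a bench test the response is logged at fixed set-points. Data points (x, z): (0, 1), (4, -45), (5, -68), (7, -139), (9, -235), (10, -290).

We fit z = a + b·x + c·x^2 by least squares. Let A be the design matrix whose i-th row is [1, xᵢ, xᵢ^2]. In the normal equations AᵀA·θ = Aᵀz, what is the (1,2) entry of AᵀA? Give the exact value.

35

Row 1 ↔ basis 1, column 2 ↔ basis x, so (AᵀA)_{1,2} = Σᵢ x = (1)·(0) + (1)·(4) + (1)·(5) + (1)·(7) + (1)·(9) + (1)·(10) = 35.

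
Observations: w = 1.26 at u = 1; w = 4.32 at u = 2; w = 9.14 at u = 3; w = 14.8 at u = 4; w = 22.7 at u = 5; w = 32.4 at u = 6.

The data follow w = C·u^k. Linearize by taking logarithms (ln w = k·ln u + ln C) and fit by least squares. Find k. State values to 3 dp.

k = 1.804

Let Y = ln w. Fitting Y = k·ln u + ln C by least squares:
Σln u = 6.5793, Σ(ln u)² = 9.4099, Σln w = 13.2022, Σln u·ln w = 18.4379.
Equations: 9.4099·k + 6.5793·ln C = 18.4379;  6.5793·k + 6·ln C = 13.2022.
Δ = 9.4099·6 − (6.5793)² = 13.1729; k = (18.4379·6 − 6.5793·13.2022)/13.1729 = 1.80425, ln C = (9.4099·13.2022 − 6.5793·18.4379)/13.1729 = 0.22193.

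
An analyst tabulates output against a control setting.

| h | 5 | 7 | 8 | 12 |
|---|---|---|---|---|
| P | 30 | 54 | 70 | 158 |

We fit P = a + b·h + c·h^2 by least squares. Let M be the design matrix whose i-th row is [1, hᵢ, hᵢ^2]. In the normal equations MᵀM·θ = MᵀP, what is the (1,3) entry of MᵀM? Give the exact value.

Row 1 ↔ basis 1, column 3 ↔ basis h^2, so (MᵀM)_{1,3} = Σᵢ h^2 = (1)·(25) + (1)·(49) + (1)·(64) + (1)·(144) = 282.

282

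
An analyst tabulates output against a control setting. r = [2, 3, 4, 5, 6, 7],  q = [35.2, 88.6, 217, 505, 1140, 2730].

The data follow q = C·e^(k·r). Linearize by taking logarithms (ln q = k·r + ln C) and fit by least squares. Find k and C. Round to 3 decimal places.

Taking logs, ln q = k·r + ln C, so regress ln q on r.
AᵀA = [[139.0000, 27.0000]; [27.0000, 6]], rhs = [170.8340, 34.6005]ᵀ  (here Σr = 27.0000, Σ(r)² = 139.0000, Σln q = 34.6005, Σr·ln q = 170.8340).
Solving (det = 105.0000): k = 0.86468, ln C = 1.87570, so C = exp(1.87570) = 6.52540.

k = 0.865, C = 6.525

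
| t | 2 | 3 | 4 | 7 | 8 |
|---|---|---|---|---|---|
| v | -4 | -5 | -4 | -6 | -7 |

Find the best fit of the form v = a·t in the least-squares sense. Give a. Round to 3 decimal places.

The normal system AᵀA·[a]ᵀ = Aᵀv is [[142]]·[a]ᵀ = [-137]ᵀ.
a = (-137)/142 = -0.964789.

a = -0.965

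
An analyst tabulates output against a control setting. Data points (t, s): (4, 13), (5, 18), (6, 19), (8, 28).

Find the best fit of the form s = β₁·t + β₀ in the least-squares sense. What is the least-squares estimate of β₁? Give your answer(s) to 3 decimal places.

β₁ = 3.600

Forming AᵀA = [[141, 23]; [23, 4]] and Aᵀs = [480, 78]ᵀ gives AᵀA·[β₁, β₀]ᵀ = Aᵀs.
Δ = 141·4 − 23² = 35.
β₁ = (480·4 − 23·78)/35 = 18/5; β₀ = (141·78 − 23·480)/35 = -6/5.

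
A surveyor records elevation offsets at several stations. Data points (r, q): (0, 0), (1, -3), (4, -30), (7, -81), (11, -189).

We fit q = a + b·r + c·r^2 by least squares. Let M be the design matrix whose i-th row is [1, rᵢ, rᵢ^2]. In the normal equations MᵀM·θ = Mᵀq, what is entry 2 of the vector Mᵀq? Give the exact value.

Entry 2 ↔ basis r, so (Mᵀq)_{2} = Σᵢ (r)·qᵢ = (0)·(0) + (1)·(-3) + (4)·(-30) + (7)·(-81) + (11)·(-189) = -2769.

-2769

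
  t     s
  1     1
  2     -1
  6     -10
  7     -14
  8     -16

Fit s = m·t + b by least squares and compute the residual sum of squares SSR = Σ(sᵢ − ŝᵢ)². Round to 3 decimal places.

SSR = 1.397

Forming AᵀA = [[154, 24]; [24, 5]] and Aᵀs = [-287, -40]ᵀ gives AᵀA·[m, b]ᵀ = Aᵀs.
det = 154·5 − 24² = 194.
m = ((-287)·5 − 24·(-40))/194 = -475/194; b = (154·(-40) − 24·(-287))/194 = 364/97.
Residuals: -59/194, 14/97, 91/97, -119/194, -16/97; SSR = 271/194.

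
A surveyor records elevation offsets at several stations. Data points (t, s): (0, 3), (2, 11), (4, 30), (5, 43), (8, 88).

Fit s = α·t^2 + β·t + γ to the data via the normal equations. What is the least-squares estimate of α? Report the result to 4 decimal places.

MᵀM·[α, β, γ]ᵀ = Mᵀs reads: 4993·α + 709·β + 109·γ = 7231;  709·α + 109·β + 19·γ = 1061;  109·α + 19·β + 5·γ = 175.
Solving the 3×3 system (Gaussian elimination) gives α = 11210/11739, β = 36520/11739, γ = 9237/3913.

α = 0.9549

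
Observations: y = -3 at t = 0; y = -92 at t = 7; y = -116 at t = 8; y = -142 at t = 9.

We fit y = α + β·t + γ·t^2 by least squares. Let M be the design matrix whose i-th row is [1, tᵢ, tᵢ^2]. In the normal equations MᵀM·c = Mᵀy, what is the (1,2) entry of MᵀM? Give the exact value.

Row 1 ↔ basis 1, column 2 ↔ basis t, so (MᵀM)_{1,2} = Σᵢ t = (1)·(0) + (1)·(7) + (1)·(8) + (1)·(9) = 24.

24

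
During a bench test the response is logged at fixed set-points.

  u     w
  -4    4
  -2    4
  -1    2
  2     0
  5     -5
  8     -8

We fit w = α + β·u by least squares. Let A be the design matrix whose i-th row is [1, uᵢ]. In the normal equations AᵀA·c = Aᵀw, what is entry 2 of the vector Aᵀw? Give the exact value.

Entry 2 ↔ basis u, so (Aᵀw)_{2} = Σᵢ (u)·wᵢ = (-4)·(4) + (-2)·(4) + (-1)·(2) + (2)·(0) + (5)·(-5) + (8)·(-8) = -115.

-115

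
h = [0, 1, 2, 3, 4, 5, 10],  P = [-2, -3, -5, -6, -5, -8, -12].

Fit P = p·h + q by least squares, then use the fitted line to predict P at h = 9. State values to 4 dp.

P̂ = -11.1913

With design matrix A, AᵀA = [[155, 25]; [25, 7]] and AᵀP = [-211, -41]ᵀ.
Determinant 155·7 − 25² = 460.
p = ((-211)·7 − 25·(-41))/460 = -113/115; q = (155·(-41) − 25·(-211))/460 = -54/23.
At h = 9: P̂ = (-113/115)·(9) + (-54/23)·(1) = -1287/115.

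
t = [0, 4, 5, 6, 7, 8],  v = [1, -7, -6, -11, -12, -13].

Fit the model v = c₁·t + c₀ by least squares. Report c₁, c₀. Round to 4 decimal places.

c₁ = -1.8000, c₀ = 1.0000

Entries of AᵀA: Σt·t = 190, Σt = 30, Σ1 = 6.
For Aᵀv: Σt·v = -312, Σv = -48.
Eliminating c₀: 6·(row 1) − 30·(row 2) gives 240·c₁ = 6·(-312) − 30·(-48) = -432, so c₁ = -9/5.
Then c₀ = ((-48) − 30·(-9/5))/6 = 1.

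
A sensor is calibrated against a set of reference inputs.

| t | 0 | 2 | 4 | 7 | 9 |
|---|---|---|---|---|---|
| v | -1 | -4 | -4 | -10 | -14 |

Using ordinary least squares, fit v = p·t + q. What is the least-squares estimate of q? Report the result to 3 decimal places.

q = -0.414

Normal-equation sums: Σt·t = 150, Σt = 22, Σ1 = 5.
Right-hand side: Σt·v = -220, Σv = -33.
Normal equations: [[150, 22]; [22, 5]]·[p, q]ᵀ = [-220, -33]ᵀ.
Determinant 150·5 − 22² = 266.
p = ((-220)·5 − 22·(-33))/266 = -187/133; q = (150·(-33) − 22·(-220))/266 = -55/133.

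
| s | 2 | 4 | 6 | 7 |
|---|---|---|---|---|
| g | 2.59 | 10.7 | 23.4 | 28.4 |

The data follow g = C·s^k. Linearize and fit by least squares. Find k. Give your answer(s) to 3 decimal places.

Linearized form: ln g = k·ln s + ln C. From the 4 transformed points,
Sums: Σln s = 5.8171, Σ(ln s)² = 9.3992, Σln g = 9.8210, Σln s·ln g = 16.1062.
Normal system: [[9.3992, 5.8171]; [5.8171, 4]]·[k, ln C]ᵀ = [16.1062, 9.8210]ᵀ.
Slope k = (n·Σln s·ln g − Σln s·Σln g)/(n·Σ(ln s)² − (Σln s)²) = (4·16.1062 − 5.8171·9.8210)/3.7582 = 1.94107; ln C = (Σln g − k·Σln s)/n = -0.36760.

k = 1.941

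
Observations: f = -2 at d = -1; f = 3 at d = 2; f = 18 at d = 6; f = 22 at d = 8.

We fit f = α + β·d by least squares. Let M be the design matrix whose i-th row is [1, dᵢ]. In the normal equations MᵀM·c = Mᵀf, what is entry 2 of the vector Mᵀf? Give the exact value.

292

Entry 2 ↔ basis d, so (Mᵀf)_{2} = Σᵢ (d)·fᵢ = (-1)·(-2) + (2)·(3) + (6)·(18) + (8)·(22) = 292.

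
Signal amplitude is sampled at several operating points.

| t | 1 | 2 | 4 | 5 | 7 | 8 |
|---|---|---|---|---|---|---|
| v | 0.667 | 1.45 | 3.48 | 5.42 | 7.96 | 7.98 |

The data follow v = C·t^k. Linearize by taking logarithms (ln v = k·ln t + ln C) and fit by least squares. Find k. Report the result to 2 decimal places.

k = 1.25

With ln vᵢ as the transformed response and ln tᵢ as the regressor:
Sums: Σln t = 7.7142, Σ(ln t)² = 13.1032, Σln v = 7.0551, Σln t·ln v = 13.0619.
Normal system: [[13.1032, 7.7142]; [7.7142, 6]]·[k, ln C]ᵀ = [13.0619, 7.0551]ᵀ.
Solving (det = 19.1098): k = 1.25312, ln C = -0.43530.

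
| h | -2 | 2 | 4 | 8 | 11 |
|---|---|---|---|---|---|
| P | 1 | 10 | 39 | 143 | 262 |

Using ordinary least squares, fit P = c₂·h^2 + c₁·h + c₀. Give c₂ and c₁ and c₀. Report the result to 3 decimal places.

Compute the Gram sums: Σh^2·h^2 = 19025, Σh^2·h = 1907, Σh^2 = 209, Σh·h = 209, Σh = 23, Σ1 = 5.
For AᵀP: Σh^2·P = 41522, Σh·P = 4200, ΣP = 455.
AᵀA·[c₂, c₁, c₀]ᵀ = AᵀP becomes [[19025, 1907, 209]; [1907, 209, 23]; [209, 23, 5]]·[c₂, c₁, c₀]ᵀ = [41522, 4200, 455]ᵀ.
Solving the 3×3 system (Gaussian elimination) gives c₂ = 137471/69852, c₁ = 55509/23284, c₀ = -38945/17463.

c₂ = 1.968, c₁ = 2.384, c₀ = -2.230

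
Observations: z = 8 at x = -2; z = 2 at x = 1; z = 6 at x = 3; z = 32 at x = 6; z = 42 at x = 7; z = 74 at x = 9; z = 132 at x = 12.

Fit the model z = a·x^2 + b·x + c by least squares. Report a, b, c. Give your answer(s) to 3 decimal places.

a = 1.001, b = -1.107, c = 1.635

The normal equations are: 31092·a + 3036·b + 324·c = 28300;  3036·a + 324·b + 36·c = 2740;  324·a + 36·b + 7·c = 296.
Row-reducing yields a = 13100/13083, b = -14489/13083, c = 7132/4361.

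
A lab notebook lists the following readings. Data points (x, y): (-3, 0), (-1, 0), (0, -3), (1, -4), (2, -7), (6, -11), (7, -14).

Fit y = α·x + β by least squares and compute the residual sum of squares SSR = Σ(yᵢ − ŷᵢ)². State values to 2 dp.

SSR = 6.80

With design matrix A, AᵀA = [[100, 12]; [12, 7]] and Aᵀy = [-182, -39]ᵀ.
Δ = 100·7 − 12² = 556.
α = ((-182)·7 − 12·(-39))/556 = -403/278; β = (100·(-39) − 12·(-182))/556 = -429/139.
Residuals: -351/278, 455/278, 12/139, 149/278, -141/139, 109/139, -213/278; SSR = 945/139.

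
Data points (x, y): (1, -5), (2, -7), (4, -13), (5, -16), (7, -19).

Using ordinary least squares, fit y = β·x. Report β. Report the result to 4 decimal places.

Compute the Gram sums: Σx·x = 95.
Moment sums: Σx·y = -284.
Hence β = -284 / 95 ≈ -2.98947.

β = -2.9895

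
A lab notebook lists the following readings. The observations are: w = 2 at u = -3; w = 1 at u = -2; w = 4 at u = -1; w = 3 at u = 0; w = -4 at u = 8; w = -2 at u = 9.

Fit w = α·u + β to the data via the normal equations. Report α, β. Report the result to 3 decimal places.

Sums needed: Σu·u = 159, Σu = 11, Σ1 = 6.
For Aᵀw: Σu·w = -62, Σw = 4.
Normal equations: [[159, 11]; [11, 6]]·[α, β]ᵀ = [-62, 4]ᵀ.
Determinant 159·6 − 11² = 833.
α = ((-62)·6 − 11·4)/833 = -416/833; β = (159·4 − 11·(-62))/833 = 1318/833.

α = -0.499, β = 1.582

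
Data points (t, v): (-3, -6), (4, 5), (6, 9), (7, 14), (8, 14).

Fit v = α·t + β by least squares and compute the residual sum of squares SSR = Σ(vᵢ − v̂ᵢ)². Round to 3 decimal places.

Normal-equation sums: Σt·t = 174, Σt = 22, Σ1 = 5.
For Xᵀv: Σt·v = 302, Σv = 36.
Normal equations: [[174, 22]; [22, 5]]·[α, β]ᵀ = [302, 36]ᵀ.
det = 174·5 − 22² = 386.
α = (302·5 − 22·36)/386 = 359/193; β = (174·36 − 22·302)/386 = -190/193.
Residuals: 109/193, -281/193, -227/193, 379/193, 20/193; SSR = 1484/193.

SSR = 7.689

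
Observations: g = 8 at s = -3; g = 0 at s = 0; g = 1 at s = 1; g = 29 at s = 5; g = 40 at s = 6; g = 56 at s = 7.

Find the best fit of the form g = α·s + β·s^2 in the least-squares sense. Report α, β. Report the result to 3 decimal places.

From the data, Σs·s = 120, Σs·s^2 = 658, Σs^2·s^2 = 4404.
For Aᵀg: Σs·g = 754, Σs^2·g = 4982.
So AᵀA·[α, β]ᵀ = Aᵀg: [[120, 658]; [658, 4404]]·[α, β]ᵀ = [754, 4982]ᵀ.
Eliminating β: 4404·(row 1) − 658·(row 2) gives 95516·α = 4404·754 − 658·4982 = 42460, so α = 10615/23879.
Then β = (4982 − 658·(10615/23879))/4404 = 25427/23879.

α = 0.445, β = 1.065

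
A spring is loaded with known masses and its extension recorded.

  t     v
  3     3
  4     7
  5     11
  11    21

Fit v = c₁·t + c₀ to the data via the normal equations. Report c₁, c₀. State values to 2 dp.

c₁ = 2.10, c₀ = -1.59

Entries of MᵀM: Σt·t = 171, Σt = 23, Σ1 = 4.
Right-hand side: Σt·v = 323, Σv = 42.
Eliminating c₀: 4·(row 1) − 23·(row 2) gives 155·c₁ = 4·323 − 23·42 = 326, so c₁ = 326/155.
Then c₀ = (42 − 23·(326/155))/4 = -247/155.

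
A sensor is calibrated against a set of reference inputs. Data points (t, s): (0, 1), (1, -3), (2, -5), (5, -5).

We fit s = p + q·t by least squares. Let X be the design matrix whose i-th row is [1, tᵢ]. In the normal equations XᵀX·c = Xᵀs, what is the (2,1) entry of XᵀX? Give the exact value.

8

Row 2 ↔ basis t, column 1 ↔ basis 1, so (XᵀX)_{2,1} = Σᵢ t = (0)·(1) + (1)·(1) + (2)·(1) + (5)·(1) = 8.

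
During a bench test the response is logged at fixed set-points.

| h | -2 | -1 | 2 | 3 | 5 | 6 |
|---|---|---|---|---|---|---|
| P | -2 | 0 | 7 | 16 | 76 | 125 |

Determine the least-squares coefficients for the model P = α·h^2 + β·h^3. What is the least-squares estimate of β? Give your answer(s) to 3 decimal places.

β = 0.500

With design matrix M, MᵀM = [[2035, 11143]; [11143, 63139]] and MᵀP = [6564, 37004]ᵀ.
Determinant 2035·63139 − 11143² = 4321416.
α = (6564·63139 − 11143·37004)/4321416 = 263603/540177; β = (2035·37004 − 11143·6564)/4321416 = 24551/49107.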